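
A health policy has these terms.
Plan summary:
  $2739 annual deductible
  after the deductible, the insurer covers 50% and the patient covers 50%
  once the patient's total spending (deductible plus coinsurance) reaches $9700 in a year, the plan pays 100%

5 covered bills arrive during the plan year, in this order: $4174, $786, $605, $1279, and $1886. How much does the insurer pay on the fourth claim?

Claim 1 — $4174: $2739 finishes the deductible; $1435 goes to coinsurance; coinsurance $1435 × 50% = $717.50. Patient owes $3456.50 (running OOP $3456.50). Plan pays $4174 − $3456.50 = $717.50.
Claim 2 — $786: deductible met; 50% of $786 = $393. Cost to patient: $393. OOP to date $3849.50. Plan pays $786 − $393 = $393.
Claim 3 — $605: deductible already satisfied, so patient's share is 50% × $605 = $302.50. Cost to patient: $302.50. OOP to date $4152. Insurer: $605 − $302.50 = $302.50.
Claim 4 — $1279: deductible already satisfied, so patient's share is 50% × $1279 = $639.50. Cost to patient: $639.50. OOP to date $4791.50. Insurer: $1279 − $639.50 = $639.50.

$639.50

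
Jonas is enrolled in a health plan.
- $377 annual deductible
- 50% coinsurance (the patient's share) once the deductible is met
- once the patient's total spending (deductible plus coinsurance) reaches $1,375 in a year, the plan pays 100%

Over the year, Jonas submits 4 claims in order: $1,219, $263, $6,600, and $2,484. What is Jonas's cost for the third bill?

#1 ($1,219): $377 finishes the deductible; $842 goes to coinsurance; 50% of $842 = $421. Patient owes $798 (running OOP $798).
#2 ($263): deductible already satisfied, so patient's share is 50% × $263 = $131.50. Cost to patient: $131.50. OOP to date $929.50.
#3 ($6,600): 50% coinsurance on $6,600 = $3,300. Adding that to $929.50 gives $4,229.50, past the $1,375 cap; patient pays only $1,375 − $929.50 = $445.50.

$445.50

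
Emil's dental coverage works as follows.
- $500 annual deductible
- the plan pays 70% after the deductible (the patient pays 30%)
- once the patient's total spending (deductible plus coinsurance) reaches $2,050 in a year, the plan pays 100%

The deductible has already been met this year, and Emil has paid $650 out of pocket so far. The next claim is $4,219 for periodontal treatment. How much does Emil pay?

The deductible is already satisfied, so the full bill goes to coinsurance.
Patient's 30% share of $4,219 is $1,265.70.
Cumulative spending $650 + $1,265.70 = $1,915.70 stays under the $2,050 maximum.

$1,265.70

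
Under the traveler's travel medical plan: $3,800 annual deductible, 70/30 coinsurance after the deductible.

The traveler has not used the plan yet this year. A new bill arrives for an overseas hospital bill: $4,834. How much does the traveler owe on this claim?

$4,110.20

Deductible not yet touched, so the first $3,800 of the bill goes to the deductible.
After the $3,800 deductible portion, $4,834 − $3,800 = $1,034 is subject to coinsurance.
Traveler's 30% share of $1,034 is $310.20.
So the traveler owes $3,800 + $310.20 = $4,110.20.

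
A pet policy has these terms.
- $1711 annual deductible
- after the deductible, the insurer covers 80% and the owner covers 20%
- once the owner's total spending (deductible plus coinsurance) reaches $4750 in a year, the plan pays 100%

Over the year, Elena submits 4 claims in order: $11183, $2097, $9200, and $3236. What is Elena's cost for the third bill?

#1 ($11183): $1711 to deductible, leaving $9472; owner's 20% is $1894.40. Owner pays $3605.40; OOP now $3605.40.
#2 ($2097): 20% coinsurance on $2097 = $419.40. Owner owes $419.40 (running OOP $4024.80).
#3 ($9200): deductible met; 20% of $9200 = $1840. Adding that to $4024.80 gives $5864.80, past the $4750 cap; owner pays only $4750 − $4024.80 = $725.20.

$725.20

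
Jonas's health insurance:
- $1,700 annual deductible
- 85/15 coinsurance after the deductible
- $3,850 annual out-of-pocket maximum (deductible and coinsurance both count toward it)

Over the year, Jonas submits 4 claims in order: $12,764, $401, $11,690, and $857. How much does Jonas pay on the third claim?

Bill 1, $12,764: deductible takes $1,700, $11,064 remains; coinsurance $11,064 × 15% = $1,659.60. Cost to patient: $3,359.60. OOP to date $3,359.60.
Bill 2, $401: deductible already satisfied, so patient's share is 15% × $401 = $60.15. Cost to patient: $60.15. OOP to date $3,419.75.
Bill 3, $11,690: deductible already satisfied, so patient's share is 15% × $11,690 = $1,753.50. OOP would hit $5,173.25 > $3,850, so the cap limits the patient to $3,850 − $3,419.75 = $430.25.

$430.25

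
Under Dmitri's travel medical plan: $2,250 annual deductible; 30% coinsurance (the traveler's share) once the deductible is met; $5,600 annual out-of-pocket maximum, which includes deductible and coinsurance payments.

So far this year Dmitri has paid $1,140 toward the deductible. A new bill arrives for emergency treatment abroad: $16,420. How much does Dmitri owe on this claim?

$4,460

$1,140 of the $2,250 deductible is already met, leaving $1,110.
That leaves $16,420 − $1,110 = $15,310 for coinsurance.
Coinsurance: $15,310 × 30% = $4,593.
That puts the traveler's cost at $1,110 + $4,593 = $5,703 before any cap.
Adding $5,703 to the $1,140 already spent would give $6,843, which exceeds the $5,600 cap; the traveler pays just $5,600 − $1,140 = $4,460.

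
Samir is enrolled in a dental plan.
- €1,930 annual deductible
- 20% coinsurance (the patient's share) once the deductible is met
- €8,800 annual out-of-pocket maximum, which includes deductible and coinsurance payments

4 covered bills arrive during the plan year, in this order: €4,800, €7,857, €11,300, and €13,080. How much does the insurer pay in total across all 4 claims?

Claim 1 (€4,800): €1,930 to deductible, leaving €2,870; coinsurance €2,870 × 20% = €574. Patient pays €2,504; OOP now €2,504. Plan pays €4,800 − €2,504 = €2,296.
Claim 2 (€7,857): deductible met; 20% of €7,857 = €1,571.40. Cost to patient: €1,571.40. OOP to date €4,075.40. Plan pays €7,857 − €1,571.40 = €6,285.60.
Claim 3 (€11,300): 20% coinsurance on €11,300 = €2,260. Patient owes €2,260 (running OOP €6,335.40). Insurer: €11,300 − €2,260 = €9,040.
Claim 4 (€13,080): 20% coinsurance on €13,080 = €2,616. OOP would hit €8,951.40 > €8,800, so the cap limits the patient to €8,800 − €6,335.40 = €2,464.60. Insurer: €13,080 − €2,464.60 = €10,615.40.
Insurer total: €2,296 + €6,285.60 + €9,040 + €10,615.40 = €28,237.

€28,237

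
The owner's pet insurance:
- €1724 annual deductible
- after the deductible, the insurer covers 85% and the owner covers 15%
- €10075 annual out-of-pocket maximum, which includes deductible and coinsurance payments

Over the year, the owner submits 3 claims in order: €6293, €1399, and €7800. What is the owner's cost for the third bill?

Claim 1 — €6293: deductible takes €1724, €4569 remains; coinsurance €4569 × 15% = €685.35. Owner pays €2409.35; OOP now €2409.35.
Claim 2 — €1399: 15% coinsurance on €1399 = €209.85. Owner owes €209.85 (running OOP €2619.20).
Claim 3 — €7800: deductible already satisfied, so owner's share is 15% × €7800 = €1170. Owner owes €1170 (running OOP €3789.20).

€1170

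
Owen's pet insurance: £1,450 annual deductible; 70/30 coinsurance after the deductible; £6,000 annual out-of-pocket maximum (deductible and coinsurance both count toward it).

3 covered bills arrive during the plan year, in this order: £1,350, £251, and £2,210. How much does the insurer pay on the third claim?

£1,547

Claim 1 (£1,350): all of it applies to the deductible. Cost to owner: £1,350. OOP to date £1,350. Plan pays £1,350 − £1,350 = £0.
Claim 2 (£251): £100 to deductible, leaving £151; owner's 30% is £45.30. Owner owes £145.30 (running OOP £1,495.30). Insurer: £251 − £145.30 = £105.70.
Claim 3 (£2,210): deductible met; 30% of £2,210 = £663. Owner pays £663; OOP now £2,158.30. Plan pays £2,210 − £663 = £1,547.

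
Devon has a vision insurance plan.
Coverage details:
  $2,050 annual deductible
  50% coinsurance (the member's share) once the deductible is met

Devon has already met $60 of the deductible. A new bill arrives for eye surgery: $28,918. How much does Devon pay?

$15,454

$60 of the $2,050 deductible is already met, leaving $1,990.
After the $1,990 deductible portion, $28,918 − $1,990 = $26,928 is subject to coinsurance.
50% of $26,928 = $13,464 falls to the member.
Member responsibility: $1,990 + $13,464 = $15,454.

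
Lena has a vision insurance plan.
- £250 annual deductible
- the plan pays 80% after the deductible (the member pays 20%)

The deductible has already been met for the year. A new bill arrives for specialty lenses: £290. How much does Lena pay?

With the deductible met, the entire £290 is subject to coinsurance.
Coinsurance: £290 × 20% = £58.

£58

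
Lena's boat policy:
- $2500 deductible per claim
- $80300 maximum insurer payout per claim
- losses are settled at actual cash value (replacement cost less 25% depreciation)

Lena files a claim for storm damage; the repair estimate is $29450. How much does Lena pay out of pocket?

$9862.50

Depreciate 25%: the covered value is $29450 × 0.75 = $22087.50.
Subtract the deductible: $22087.50 − $2500 = $19587.50.
$19587.50 is within the $80300 limit, so the insurer pays $19587.50.
The owner bears the rest of the original loss: $29450 − $19587.50 = $9862.50.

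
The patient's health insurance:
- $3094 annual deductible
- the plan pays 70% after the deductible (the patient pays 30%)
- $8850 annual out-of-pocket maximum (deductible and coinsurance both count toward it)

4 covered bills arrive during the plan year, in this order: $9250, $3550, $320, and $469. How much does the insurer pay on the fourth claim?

Claim 1 — $9250: $3094 to deductible, leaving $6156; coinsurance $6156 × 30% = $1846.80. Cost to patient: $4940.80. OOP to date $4940.80. Insurer: $9250 − $4940.80 = $4309.20.
Claim 2 — $3550: deductible met; 30% of $3550 = $1065. Patient pays $1065; OOP now $6005.80. Plan pays $3550 − $1065 = $2485.
Claim 3 — $320: deductible already satisfied, so patient's share is 30% × $320 = $96. Patient pays $96; OOP now $6101.80. Plan pays $320 − $96 = $224.
Claim 4 — $469: 30% coinsurance on $469 = $140.70. Patient owes $140.70 (running OOP $6242.50). Insurer: $469 − $140.70 = $328.30.

$328.30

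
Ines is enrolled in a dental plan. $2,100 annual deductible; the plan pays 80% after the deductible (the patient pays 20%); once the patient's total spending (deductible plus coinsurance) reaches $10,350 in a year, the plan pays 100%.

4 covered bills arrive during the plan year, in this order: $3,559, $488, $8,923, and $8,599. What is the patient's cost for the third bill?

Claim 1 — $3,559: deductible takes $2,100, $1,459 remains; coinsurance $1,459 × 20% = $291.80. Cost to patient: $2,391.80. OOP to date $2,391.80.
Claim 2 — $488: 20% coinsurance on $488 = $97.60. Cost to patient: $97.60. OOP to date $2,489.40.
Claim 3 — $8,923: deductible already satisfied, so patient's share is 20% × $8,923 = $1,784.60. Cost to patient: $1,784.60. OOP to date $4,274.

$1,784.60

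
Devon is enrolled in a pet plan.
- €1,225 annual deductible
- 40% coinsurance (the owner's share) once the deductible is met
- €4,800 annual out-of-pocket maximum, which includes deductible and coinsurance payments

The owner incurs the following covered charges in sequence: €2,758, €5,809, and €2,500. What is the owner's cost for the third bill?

€638.20

Claim 1 (€2,758): €1,225 finishes the deductible; €1,533 goes to coinsurance; owner's 40% is €613.20. Owner owes €1,838.20 (running OOP €1,838.20).
Claim 2 (€5,809): 40% coinsurance on €5,809 = €2,323.60. Owner pays €2,323.60; OOP now €4,161.80.
Claim 3 (€2,500): 40% coinsurance on €2,500 = €1,000. Adding that to €4,161.80 gives €5,161.80, past the €4,800 cap; owner pays only €4,800 − €4,161.80 = €638.20.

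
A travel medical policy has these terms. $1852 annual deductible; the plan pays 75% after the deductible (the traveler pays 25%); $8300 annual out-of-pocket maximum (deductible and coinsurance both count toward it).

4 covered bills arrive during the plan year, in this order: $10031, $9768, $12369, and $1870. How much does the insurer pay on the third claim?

$10407.75

Claim 1 — $10031: deductible takes $1852, $8179 remains; coinsurance $8179 × 25% = $2044.75. Cost to traveler: $3896.75. OOP to date $3896.75. Insurer: $10031 − $3896.75 = $6134.25.
Claim 2 — $9768: 25% coinsurance on $9768 = $2442. Traveler owes $2442 (running OOP $6338.75). Insurer: $9768 − $2442 = $7326.
Claim 3 — $12369: deductible already satisfied, so traveler's share is 25% × $12369 = $3092.25. OOP would hit $9431 > $8300, so the cap limits the traveler to $8300 − $6338.75 = $1961.25. Plan pays $12369 − $1961.25 = $10407.75.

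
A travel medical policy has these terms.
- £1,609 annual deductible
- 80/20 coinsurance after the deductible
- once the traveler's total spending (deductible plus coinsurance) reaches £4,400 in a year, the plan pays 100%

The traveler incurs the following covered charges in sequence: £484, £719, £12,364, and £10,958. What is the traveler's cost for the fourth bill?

Claim 1 (£484): entire amount goes to the deductible. Cost to traveler: £484. OOP to date £484.
Claim 2 (£719): all of it applies to the deductible. Traveler owes £719 (running OOP £1,203).
Claim 3 (£12,364): deductible takes £406, £11,958 remains; coinsurance £11,958 × 20% = £2,391.60. Traveler pays £2,797.60; OOP now £4,000.60.
Claim 4 (£10,958): 20% coinsurance on £10,958 = £2,191.60. Adding that to £4,000.60 gives £6,192.20, past the £4,400 cap; traveler pays only £4,400 − £4,000.60 = £399.40.

£399.40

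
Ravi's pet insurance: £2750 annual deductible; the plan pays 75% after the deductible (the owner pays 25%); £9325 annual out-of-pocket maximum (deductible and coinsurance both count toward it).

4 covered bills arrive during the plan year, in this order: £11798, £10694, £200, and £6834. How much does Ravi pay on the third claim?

Claim 1 — £11798: £2750 finishes the deductible; £9048 goes to coinsurance; 25% of £9048 = £2262. Owner owes £5012 (running OOP £5012).
Claim 2 — £10694: deductible already satisfied, so owner's share is 25% × £10694 = £2673.50. Owner owes £2673.50 (running OOP £7685.50).
Claim 3 — £200: 25% coinsurance on £200 = £50. Cost to owner: £50. OOP to date £7735.50.

£50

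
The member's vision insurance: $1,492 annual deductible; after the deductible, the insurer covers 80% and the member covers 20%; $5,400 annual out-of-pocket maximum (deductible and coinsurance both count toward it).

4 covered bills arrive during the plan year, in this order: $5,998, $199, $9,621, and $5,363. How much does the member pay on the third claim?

$1,924.20

Claim 1 — $5,998: $1,492 finishes the deductible; $4,506 goes to coinsurance; 20% of $4,506 = $901.20. Member owes $2,393.20 (running OOP $2,393.20).
Claim 2 — $199: 20% coinsurance on $199 = $39.80. Cost to member: $39.80. OOP to date $2,433.
Claim 3 — $9,621: 20% coinsurance on $9,621 = $1,924.20. Member pays $1,924.20; OOP now $4,357.20.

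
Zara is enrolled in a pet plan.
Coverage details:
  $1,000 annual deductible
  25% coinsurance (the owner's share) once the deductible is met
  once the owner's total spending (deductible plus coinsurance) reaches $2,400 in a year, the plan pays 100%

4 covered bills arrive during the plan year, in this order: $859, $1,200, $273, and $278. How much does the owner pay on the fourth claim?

$69.50

Bill 1, $859: entire amount goes to the deductible. Owner owes $859 (running OOP $859).
Bill 2, $1,200: $141 finishes the deductible; $1,059 goes to coinsurance; 25% of $1,059 = $264.75. Owner pays $405.75; OOP now $1,264.75.
Bill 3, $273: 25% coinsurance on $273 = $68.25. Cost to owner: $68.25. OOP to date $1,333.
Bill 4, $278: 25% coinsurance on $278 = $69.50. Owner pays $69.50; OOP now $1,402.50.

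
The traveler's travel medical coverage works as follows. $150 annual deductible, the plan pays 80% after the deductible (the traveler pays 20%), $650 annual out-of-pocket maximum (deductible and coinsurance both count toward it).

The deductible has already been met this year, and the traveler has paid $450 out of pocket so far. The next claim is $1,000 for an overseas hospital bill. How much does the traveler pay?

$200

The deductible is already satisfied, so the full bill goes to coinsurance.
Traveler's 20% share of $1,000 is $200.
Year-to-date out-of-pocket becomes $450 + $200 = $650, still under the $650 maximum, so no cap applies.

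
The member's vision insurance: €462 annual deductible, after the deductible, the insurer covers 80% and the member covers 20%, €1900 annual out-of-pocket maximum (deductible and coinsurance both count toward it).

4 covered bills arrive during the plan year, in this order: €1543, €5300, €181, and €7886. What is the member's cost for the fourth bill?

Bill 1, €1543: deductible takes €462, €1081 remains; coinsurance €1081 × 20% = €216.20. Member owes €678.20 (running OOP €678.20).
Bill 2, €5300: deductible already satisfied, so member's share is 20% × €5300 = €1060. Member pays €1060; OOP now €1738.20.
Bill 3, €181: 20% coinsurance on €181 = €36.20. Cost to member: €36.20. OOP to date €1774.40.
Bill 4, €7886: 20% coinsurance on €7886 = €1577.20. Adding that to €1774.40 gives €3351.60, past the €1900 cap; member pays only €1900 − €1774.40 = €125.60.

€125.60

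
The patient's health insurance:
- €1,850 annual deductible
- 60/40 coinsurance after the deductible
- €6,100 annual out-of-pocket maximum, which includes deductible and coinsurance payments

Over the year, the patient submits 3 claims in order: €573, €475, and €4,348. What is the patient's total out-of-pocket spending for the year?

Bill 1, €573: entire amount goes to the deductible. Patient owes €573 (running OOP €573).
Bill 2, €475: entire amount goes to the deductible. Cost to patient: €475. OOP to date €1,048.
Bill 3, €4,348: €802 finishes the deductible; €3,546 goes to coinsurance; coinsurance €3,546 × 40% = €1,418.40. Patient pays €2,220.40; OOP now €3,268.40.
Summing the patient's payments: €573 + €475 + €2,220.40 = €3,268.40.

€3,268.40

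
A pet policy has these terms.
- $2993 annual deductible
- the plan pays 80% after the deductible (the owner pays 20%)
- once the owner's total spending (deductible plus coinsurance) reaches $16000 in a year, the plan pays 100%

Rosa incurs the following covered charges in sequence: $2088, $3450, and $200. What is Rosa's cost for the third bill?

$40

Bill 1, $2088: entire amount goes to the deductible. Owner owes $2088 (running OOP $2088).
Bill 2, $3450: deductible takes $905, $2545 remains; coinsurance $2545 × 20% = $509. Owner pays $1414; OOP now $3502.
Bill 3, $200: deductible already satisfied, so owner's share is 20% × $200 = $40. Cost to owner: $40. OOP to date $3542.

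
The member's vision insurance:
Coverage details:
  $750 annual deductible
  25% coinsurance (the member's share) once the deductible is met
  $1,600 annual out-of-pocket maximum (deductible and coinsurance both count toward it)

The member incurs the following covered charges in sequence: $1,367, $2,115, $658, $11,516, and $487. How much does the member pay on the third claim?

Claim 1 ($1,367): $750 finishes the deductible; $617 goes to coinsurance; member's 25% is $154.25. Cost to member: $904.25. OOP to date $904.25.
Claim 2 ($2,115): deductible already satisfied, so member's share is 25% × $2,115 = $528.75. Member pays $528.75; OOP now $1,433.
Claim 3 ($658): deductible met; 25% of $658 = $164.50. Cost to member: $164.50. OOP to date $1,597.50.

$164.50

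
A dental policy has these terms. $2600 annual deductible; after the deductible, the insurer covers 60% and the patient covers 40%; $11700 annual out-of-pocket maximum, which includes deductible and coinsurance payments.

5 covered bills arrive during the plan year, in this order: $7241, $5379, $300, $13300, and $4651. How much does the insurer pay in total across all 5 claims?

#1 ($7241): $2600 to deductible, leaving $4641; coinsurance $4641 × 40% = $1856.40. Patient owes $4456.40 (running OOP $4456.40). Plan pays $7241 − $4456.40 = $2784.60.
#2 ($5379): deductible already satisfied, so patient's share is 40% × $5379 = $2151.60. Patient owes $2151.60 (running OOP $6608). Plan pays $5379 − $2151.60 = $3227.40.
#3 ($300): 40% coinsurance on $300 = $120. Cost to patient: $120. OOP to date $6728. Insurer: $300 − $120 = $180.
#4 ($13300): deductible already satisfied, so patient's share is 40% × $13300 = $5320. OOP would hit $12048 > $11700, so the cap limits the patient to $11700 − $6728 = $4972. Insurer: $13300 − $4972 = $8328.
#5 ($4651): deductible already satisfied, so patient's share is 40% × $4651 = $1860.40. That would push OOP to $13560.40, over the $11700 cap, so patient pays $11700 − $11700 = $0. Plan pays $4651 − $0 = $4651.
Insurer total: $2784.60 + $3227.40 + $180 + $8328 + $4651 = $19171.

$19171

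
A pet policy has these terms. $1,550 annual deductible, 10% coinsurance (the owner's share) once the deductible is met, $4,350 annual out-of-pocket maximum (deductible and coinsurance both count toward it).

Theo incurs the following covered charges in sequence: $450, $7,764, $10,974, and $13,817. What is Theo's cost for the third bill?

$1,097.40

Bill 1, $450: fully absorbed by the deductible. Owner owes $450 (running OOP $450).
Bill 2, $7,764: deductible takes $1,100, $6,664 remains; coinsurance $6,664 × 10% = $666.40. Owner owes $1,766.40 (running OOP $2,216.40).
Bill 3, $10,974: deductible already satisfied, so owner's share is 10% × $10,974 = $1,097.40. Cost to owner: $1,097.40. OOP to date $3,313.80.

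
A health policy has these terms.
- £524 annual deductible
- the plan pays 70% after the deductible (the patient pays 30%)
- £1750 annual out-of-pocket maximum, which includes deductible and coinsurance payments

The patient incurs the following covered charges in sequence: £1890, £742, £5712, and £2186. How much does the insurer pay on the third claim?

Claim 1 — £1890: £524 to deductible, leaving £1366; 30% of £1366 = £409.80. Cost to patient: £933.80. OOP to date £933.80. Plan pays £1890 − £933.80 = £956.20.
Claim 2 — £742: 30% coinsurance on £742 = £222.60. Cost to patient: £222.60. OOP to date £1156.40. Insurer: £742 − £222.60 = £519.40.
Claim 3 — £5712: deductible met; 30% of £5712 = £1713.60. Adding that to £1156.40 gives £2870, past the £1750 cap; patient pays only £1750 − £1156.40 = £593.60. Plan pays £5712 − £593.60 = £5118.40.

£5118.40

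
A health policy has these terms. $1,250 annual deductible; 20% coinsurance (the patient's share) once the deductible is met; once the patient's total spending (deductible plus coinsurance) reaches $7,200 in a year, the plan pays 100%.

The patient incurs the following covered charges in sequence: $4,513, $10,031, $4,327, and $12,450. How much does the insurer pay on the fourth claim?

Claim 1 ($4,513): deductible takes $1,250, $3,263 remains; 20% of $3,263 = $652.60. Patient pays $1,902.60; OOP now $1,902.60. Insurer: $4,513 − $1,902.60 = $2,610.40.
Claim 2 ($10,031): 20% coinsurance on $10,031 = $2,006.20. Patient pays $2,006.20; OOP now $3,908.80. Insurer: $10,031 − $2,006.20 = $8,024.80.
Claim 3 ($4,327): deductible met; 20% of $4,327 = $865.40. Cost to patient: $865.40. OOP to date $4,774.20. Insurer: $4,327 − $865.40 = $3,461.60.
Claim 4 ($12,450): deductible already satisfied, so patient's share is 20% × $12,450 = $2,490. OOP would hit $7,264.20 > $7,200, so the cap limits the patient to $7,200 − $4,774.20 = $2,425.80. Insurer: $12,450 − $2,425.80 = $10,024.20.

$10,024.20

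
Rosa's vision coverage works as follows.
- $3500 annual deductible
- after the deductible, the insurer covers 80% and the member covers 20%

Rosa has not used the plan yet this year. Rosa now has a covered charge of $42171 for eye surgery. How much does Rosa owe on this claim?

$11234.20

Nothing has been paid toward the $3500 deductible, so the first $3500 of this charge is applied there.
After the $3500 deductible portion, $42171 − $3500 = $38671 is subject to coinsurance.
Coinsurance: $38671 × 20% = $7734.20.
That puts the member's cost at $3500 + $7734.20 = $11234.20.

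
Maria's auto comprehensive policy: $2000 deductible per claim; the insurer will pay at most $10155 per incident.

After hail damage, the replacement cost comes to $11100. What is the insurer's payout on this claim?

Subtract the deductible: $11100 − $2000 = $9100.
That's under the $10155 cap, so the insurer reimburses the full $9100.

$9100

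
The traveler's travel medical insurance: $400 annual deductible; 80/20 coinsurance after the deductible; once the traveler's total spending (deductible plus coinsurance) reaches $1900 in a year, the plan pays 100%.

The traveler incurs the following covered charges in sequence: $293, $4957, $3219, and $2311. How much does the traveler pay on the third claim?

Bill 1, $293: all of it applies to the deductible. Traveler pays $293; OOP now $293.
Bill 2, $4957: deductible takes $107, $4850 remains; 20% of $4850 = $970. Traveler pays $1077; OOP now $1370.
Bill 3, $3219: deductible met; 20% of $3219 = $643.80. OOP would hit $2013.80 > $1900, so the cap limits the traveler to $1900 − $1370 = $530.

$530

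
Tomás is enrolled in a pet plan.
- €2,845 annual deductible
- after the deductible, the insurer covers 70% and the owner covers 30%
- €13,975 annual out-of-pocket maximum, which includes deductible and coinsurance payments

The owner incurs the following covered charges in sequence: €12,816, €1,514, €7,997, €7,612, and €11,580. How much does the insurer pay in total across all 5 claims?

€27,544

#1 (€12,816): €2,845 to deductible, leaving €9,971; owner's 30% is €2,991.30. Owner owes €5,836.30 (running OOP €5,836.30). Plan pays €12,816 − €5,836.30 = €6,979.70.
#2 (€1,514): deductible met; 30% of €1,514 = €454.20. Owner owes €454.20 (running OOP €6,290.50). Plan pays €1,514 − €454.20 = €1,059.80.
#3 (€7,997): deductible met; 30% of €7,997 = €2,399.10. Owner pays €2,399.10; OOP now €8,689.60. Insurer: €7,997 − €2,399.10 = €5,597.90.
#4 (€7,612): deductible already satisfied, so owner's share is 30% × €7,612 = €2,283.60. Cost to owner: €2,283.60. OOP to date €10,973.20. Insurer: €7,612 − €2,283.60 = €5,328.40.
#5 (€11,580): deductible met; 30% of €11,580 = €3,474. That would push OOP to €14,447.20, over the €13,975 cap, so owner pays €13,975 − €10,973.20 = €3,001.80. Insurer: €11,580 − €3,001.80 = €8,578.20.
Insurer total = bills − owner's total = €41,519 − €13,975 = €27,544.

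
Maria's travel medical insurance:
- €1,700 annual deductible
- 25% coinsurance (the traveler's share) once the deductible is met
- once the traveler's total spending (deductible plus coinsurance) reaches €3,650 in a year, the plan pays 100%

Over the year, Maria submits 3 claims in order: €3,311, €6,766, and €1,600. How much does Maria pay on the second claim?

Bill 1, €3,311: deductible takes €1,700, €1,611 remains; traveler's 25% is €402.75. Traveler pays €2,102.75; OOP now €2,102.75.
Bill 2, €6,766: deductible met; 25% of €6,766 = €1,691.50. OOP would hit €3,794.25 > €3,650, so the cap limits the traveler to €3,650 − €2,102.75 = €1,547.25.

€1,547.25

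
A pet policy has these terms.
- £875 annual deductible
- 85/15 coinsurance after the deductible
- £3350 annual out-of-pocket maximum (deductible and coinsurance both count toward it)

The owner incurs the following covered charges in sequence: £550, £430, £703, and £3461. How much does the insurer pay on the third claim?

£597.55

Bill 1, £550: entire amount goes to the deductible. Owner pays £550; OOP now £550. Plan pays £550 − £550 = £0.
Bill 2, £430: £325 finishes the deductible; £105 goes to coinsurance; 15% of £105 = £15.75. Owner pays £340.75; OOP now £890.75. Plan pays £430 − £340.75 = £89.25.
Bill 3, £703: deductible met; 15% of £703 = £105.45. Cost to owner: £105.45. OOP to date £996.20. Plan pays £703 − £105.45 = £597.55.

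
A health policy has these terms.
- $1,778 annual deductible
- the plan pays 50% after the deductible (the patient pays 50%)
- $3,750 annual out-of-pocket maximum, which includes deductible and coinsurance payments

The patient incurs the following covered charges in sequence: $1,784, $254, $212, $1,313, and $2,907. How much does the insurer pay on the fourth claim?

$656.50

Claim 1 — $1,784: $1,778 finishes the deductible; $6 goes to coinsurance; coinsurance $6 × 50% = $3. Patient owes $1,781 (running OOP $1,781). Plan pays $1,784 − $1,781 = $3.
Claim 2 — $254: deductible already satisfied, so patient's share is 50% × $254 = $127. Patient pays $127; OOP now $1,908. Plan pays $254 − $127 = $127.
Claim 3 — $212: deductible already satisfied, so patient's share is 50% × $212 = $106. Patient owes $106 (running OOP $2,014). Plan pays $212 − $106 = $106.
Claim 4 — $1,313: 50% coinsurance on $1,313 = $656.50. Cost to patient: $656.50. OOP to date $2,670.50. Plan pays $1,313 − $656.50 = $656.50.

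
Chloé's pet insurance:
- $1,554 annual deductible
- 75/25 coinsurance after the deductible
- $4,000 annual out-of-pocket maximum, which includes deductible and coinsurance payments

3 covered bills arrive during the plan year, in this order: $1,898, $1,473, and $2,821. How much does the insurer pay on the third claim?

$2,115.75

Claim 1 — $1,898: $1,554 finishes the deductible; $344 goes to coinsurance; owner's 25% is $86. Cost to owner: $1,640. OOP to date $1,640. Plan pays $1,898 − $1,640 = $258.
Claim 2 — $1,473: deductible already satisfied, so owner's share is 25% × $1,473 = $368.25. Owner pays $368.25; OOP now $2,008.25. Plan pays $1,473 − $368.25 = $1,104.75.
Claim 3 — $2,821: deductible already satisfied, so owner's share is 25% × $2,821 = $705.25. Owner owes $705.25 (running OOP $2,713.50). Plan pays $2,821 − $705.25 = $2,115.75.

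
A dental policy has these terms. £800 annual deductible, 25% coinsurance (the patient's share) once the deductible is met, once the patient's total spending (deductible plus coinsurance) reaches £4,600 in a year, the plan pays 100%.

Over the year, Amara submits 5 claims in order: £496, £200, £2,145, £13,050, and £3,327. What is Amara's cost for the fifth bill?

Claim 1 (£496): fully absorbed by the deductible. Patient owes £496 (running OOP £496).
Claim 2 (£200): fully absorbed by the deductible. Cost to patient: £200. OOP to date £696.
Claim 3 (£2,145): deductible takes £104, £2,041 remains; coinsurance £2,041 × 25% = £510.25. Cost to patient: £614.25. OOP to date £1,310.25.
Claim 4 (£13,050): deductible already satisfied, so patient's share is 25% × £13,050 = £3,262.50. Patient pays £3,262.50; OOP now £4,572.75.
Claim 5 (£3,327): deductible already satisfied, so patient's share is 25% × £3,327 = £831.75. OOP would hit £5,404.50 > £4,600, so the cap limits the patient to £4,600 − £4,572.75 = £27.25.

£27.25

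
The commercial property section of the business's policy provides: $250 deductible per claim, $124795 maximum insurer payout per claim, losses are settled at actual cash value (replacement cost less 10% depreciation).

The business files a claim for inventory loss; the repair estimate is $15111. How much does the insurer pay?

Depreciate 10%: the covered value is $15111 × 0.9 = $13599.90.
Subtract the deductible: $13599.90 − $250 = $13349.90.
$13349.90 is within the $124795 limit, so the insurer pays $13349.90.

$13349.90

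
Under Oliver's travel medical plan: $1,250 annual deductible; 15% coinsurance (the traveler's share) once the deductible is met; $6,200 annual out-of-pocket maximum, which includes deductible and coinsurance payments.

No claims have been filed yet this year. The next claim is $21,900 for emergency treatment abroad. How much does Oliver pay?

Deductible not yet touched, so the first $1,250 of the bill goes to the deductible.
That leaves $21,900 − $1,250 = $20,650 for coinsurance.
Coinsurance: $20,650 × 15% = $3,097.50.
So the traveler owes $1,250 + $3,097.50 = $4,347.50 before any cap.
Year-to-date out-of-pocket becomes $0 + $4,347.50 = $4,347.50, still under the $6,200 maximum, so no cap applies.

$4,347.50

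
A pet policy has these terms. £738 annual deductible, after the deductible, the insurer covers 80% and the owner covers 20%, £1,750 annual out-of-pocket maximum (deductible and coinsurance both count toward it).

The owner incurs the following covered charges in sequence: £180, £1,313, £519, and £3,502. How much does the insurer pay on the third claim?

£415.20

Claim 1 — £180: fully absorbed by the deductible. Owner owes £180 (running OOP £180). Insurer: £180 − £180 = £0.
Claim 2 — £1,313: £558 finishes the deductible; £755 goes to coinsurance; 20% of £755 = £151. Owner pays £709; OOP now £889. Insurer: £1,313 − £709 = £604.
Claim 3 — £519: deductible already satisfied, so owner's share is 20% × £519 = £103.80. Owner owes £103.80 (running OOP £992.80). Plan pays £519 − £103.80 = £415.20.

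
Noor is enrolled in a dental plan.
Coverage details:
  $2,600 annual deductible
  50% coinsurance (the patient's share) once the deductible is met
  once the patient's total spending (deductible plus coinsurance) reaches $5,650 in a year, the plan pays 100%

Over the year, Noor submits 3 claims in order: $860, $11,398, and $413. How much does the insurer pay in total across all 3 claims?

$7,021

Claim 1 — $860: entire amount goes to the deductible. Patient owes $860 (running OOP $860). Insurer: $860 − $860 = $0.
Claim 2 — $11,398: $1,740 to deductible, leaving $9,658; patient's 50% is $4,829. Together that's $1,740 + $4,829 = $6,569. That would push OOP to $7,429, over the $5,650 cap, so patient pays $5,650 − $860 = $4,790. Insurer: $11,398 − $4,790 = $6,608.
Claim 3 — $413: 50% coinsurance on $413 = $206.50. Adding that to $5,650 gives $5,856.50, past the $5,650 cap; patient pays only $5,650 − $5,650 = $0. Insurer: $413 − $0 = $413.
Insurer total: $0 + $6,608 + $413 = $7,021.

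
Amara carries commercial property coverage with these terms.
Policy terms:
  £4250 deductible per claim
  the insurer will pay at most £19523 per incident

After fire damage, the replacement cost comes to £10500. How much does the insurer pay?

£6250

Subtract the deductible: £10500 − £4250 = £6250.
That's under the £19523 cap, so the insurer reimburses the full £6250.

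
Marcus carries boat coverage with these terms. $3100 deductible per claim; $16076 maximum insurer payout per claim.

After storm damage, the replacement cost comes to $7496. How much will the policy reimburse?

After the deductible, $7496 − $3100 = $4396 remains.
$4396 is within the $16076 limit, so the insurer pays $4396.

$4396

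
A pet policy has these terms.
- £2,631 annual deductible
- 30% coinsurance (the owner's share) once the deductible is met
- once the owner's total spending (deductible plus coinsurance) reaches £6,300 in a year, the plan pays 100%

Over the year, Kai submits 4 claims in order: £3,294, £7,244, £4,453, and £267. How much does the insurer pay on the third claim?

£3,156.10

Claim 1 (£3,294): £2,631 finishes the deductible; £663 goes to coinsurance; owner's 30% is £198.90. Owner owes £2,829.90 (running OOP £2,829.90). Plan pays £3,294 − £2,829.90 = £464.10.
Claim 2 (£7,244): deductible already satisfied, so owner's share is 30% × £7,244 = £2,173.20. Owner owes £2,173.20 (running OOP £5,003.10). Plan pays £7,244 − £2,173.20 = £5,070.80.
Claim 3 (£4,453): deductible already satisfied, so owner's share is 30% × £4,453 = £1,335.90. That would push OOP to £6,339, over the £6,300 cap, so owner pays £6,300 − £5,003.10 = £1,296.90. Insurer: £4,453 − £1,296.90 = £3,156.10.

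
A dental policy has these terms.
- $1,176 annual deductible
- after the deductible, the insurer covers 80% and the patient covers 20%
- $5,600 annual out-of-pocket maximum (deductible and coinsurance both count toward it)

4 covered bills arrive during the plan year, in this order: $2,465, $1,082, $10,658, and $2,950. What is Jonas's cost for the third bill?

Claim 1 ($2,465): $1,176 to deductible, leaving $1,289; 20% of $1,289 = $257.80. Patient pays $1,433.80; OOP now $1,433.80.
Claim 2 ($1,082): 20% coinsurance on $1,082 = $216.40. Patient owes $216.40 (running OOP $1,650.20).
Claim 3 ($10,658): deductible already satisfied, so patient's share is 20% × $10,658 = $2,131.60. Patient pays $2,131.60; OOP now $3,781.80.

$2,131.60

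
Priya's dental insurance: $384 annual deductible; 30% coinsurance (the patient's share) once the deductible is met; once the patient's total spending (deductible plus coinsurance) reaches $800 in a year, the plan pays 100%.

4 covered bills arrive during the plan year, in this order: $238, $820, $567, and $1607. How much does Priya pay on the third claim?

$170.10

#1 ($238): all of it applies to the deductible. Cost to patient: $238. OOP to date $238.
#2 ($820): deductible takes $146, $674 remains; coinsurance $674 × 30% = $202.20. Cost to patient: $348.20. OOP to date $586.20.
#3 ($567): deductible already satisfied, so patient's share is 30% × $567 = $170.10. Patient pays $170.10; OOP now $756.30.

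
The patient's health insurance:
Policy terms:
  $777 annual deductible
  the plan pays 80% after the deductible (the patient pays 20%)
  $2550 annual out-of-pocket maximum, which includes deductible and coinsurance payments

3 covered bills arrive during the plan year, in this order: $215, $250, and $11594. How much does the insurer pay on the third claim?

$9509

Claim 1 ($215): all of it applies to the deductible. Patient owes $215 (running OOP $215). Plan pays $215 − $215 = $0.
Claim 2 ($250): fully absorbed by the deductible. Cost to patient: $250. OOP to date $465. Plan pays $250 − $250 = $0.
Claim 3 ($11594): $312 finishes the deductible; $11282 goes to coinsurance; 20% of $11282 = $2256.40. Claim cost before the cap: $312 + $2256.40 = $2568.40. That would push OOP to $3033.40, over the $2550 cap, so patient pays $2550 − $465 = $2085. Plan pays $11594 − $2085 = $9509.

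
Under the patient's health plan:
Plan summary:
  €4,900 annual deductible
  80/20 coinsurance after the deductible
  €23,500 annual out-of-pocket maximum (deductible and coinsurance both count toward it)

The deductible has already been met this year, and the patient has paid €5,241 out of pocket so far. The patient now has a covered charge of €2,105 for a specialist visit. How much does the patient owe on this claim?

The deductible is already satisfied, so the full bill goes to coinsurance.
Coinsurance: €2,105 × 20% = €421.
Year-to-date out-of-pocket becomes €5,241 + €421 = €5,662, still under the €23,500 maximum, so no cap applies.

€421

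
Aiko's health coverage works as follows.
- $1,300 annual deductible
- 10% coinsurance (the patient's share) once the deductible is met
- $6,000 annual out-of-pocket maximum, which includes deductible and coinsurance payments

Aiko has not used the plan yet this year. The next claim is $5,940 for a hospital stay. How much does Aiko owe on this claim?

$1,764

Nothing has been paid toward the $1,300 deductible, so the first $1,300 of this charge is applied there.
After the $1,300 deductible portion, $5,940 − $1,300 = $4,640 is subject to coinsurance.
Coinsurance: $4,640 × 10% = $464.
So the patient owes $1,300 + $464 = $1,764 before any cap.
Total out-of-pocket so far would be $0 + $1,764 = $1,764, below the $6,000 cap — no reduction.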